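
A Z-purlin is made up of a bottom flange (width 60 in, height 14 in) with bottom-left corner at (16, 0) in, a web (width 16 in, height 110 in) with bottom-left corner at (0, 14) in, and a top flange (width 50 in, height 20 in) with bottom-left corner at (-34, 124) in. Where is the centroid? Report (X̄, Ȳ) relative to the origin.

bottom flange: A = 60 × 14 = 840.00, centroid at (46.00, 7.00).
web: A = 16 × 110 = 1760.00, centroid at (8.00, 69.00).
top flange: A = 50 × 20 = 1000.00, centroid at (-9.00, 134.00).
ΣA = 3600.00 in², ΣAX̄ = 43720.00 in³, ΣAȲ = 261320.00 in³.
X̄ = 43720.00/3600.00 = 12.14 in; Ȳ = 261320.00/3600.00 = 72.59 in.

X̄ = 12.14 in, Ȳ = 72.59 in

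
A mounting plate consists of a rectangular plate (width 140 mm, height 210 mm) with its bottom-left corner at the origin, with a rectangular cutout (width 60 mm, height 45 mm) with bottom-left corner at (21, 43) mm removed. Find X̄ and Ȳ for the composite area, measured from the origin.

X̄ = 71.92 mm, Ȳ = 108.99 mm

Part | A | x̄ᵢ | ȳᵢ | A·x̄ᵢ | A·ȳᵢ
plate | 29400.00 | 70.00 | 105.00 | 2058000.00 | 3087000.00
hole | -2700.00 | 51.00 | 65.50 | -137700.00 | -176850.00
Σ | 26700.00 |  |  | 1920300.00 | 2910150.00
X̄ = 1920300.00 / 26700.00 = 71.92 mm
Ȳ = 2910150.00 / 26700.00 = 108.99 mm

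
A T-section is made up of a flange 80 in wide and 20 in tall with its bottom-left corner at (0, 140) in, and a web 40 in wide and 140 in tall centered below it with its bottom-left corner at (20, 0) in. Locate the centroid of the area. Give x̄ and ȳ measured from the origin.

web: A = 40 × 140 = 5600.00, centroid at (40.00, 70.00).
flange: A = 80 × 20 = 1600.00, centroid at (40.00, 150.00).
ΣA = 7200.00 in², ΣAx̄ = 288000.00 in³, ΣAȳ = 632000.00 in³.
x̄ = 288000.00/7200.00 = 40.00 in; ȳ = 632000.00/7200.00 = 87.78 in.

x̄ = 40.00 in, ȳ = 87.78 in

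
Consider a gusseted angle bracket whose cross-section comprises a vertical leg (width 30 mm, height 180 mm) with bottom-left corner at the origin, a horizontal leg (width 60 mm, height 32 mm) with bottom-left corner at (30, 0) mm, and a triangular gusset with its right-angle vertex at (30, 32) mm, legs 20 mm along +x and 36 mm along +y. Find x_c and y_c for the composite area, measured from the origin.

vertical leg: A = 30 × 180 = 5400.00, centroid at (15.00, 90.00).
horizontal leg: A = 60 × 32 = 1920.00, centroid at (60.00, 16.00).
gusset: A = ½·20·36 = 360.00, centroid at (36.67, 44.00).
ΣA = 7680.00 mm², ΣAx_c = 209400.00 mm³, ΣAy_c = 532560.00 mm³.
x_c = 209400.00/7680.00 = 27.27 mm; y_c = 532560.00/7680.00 = 69.34 mm.

x_c = 27.27 mm, y_c = 69.34 mm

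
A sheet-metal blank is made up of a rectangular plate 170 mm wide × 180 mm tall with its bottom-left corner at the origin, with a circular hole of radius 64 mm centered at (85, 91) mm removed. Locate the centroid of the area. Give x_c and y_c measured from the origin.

plate: A = 170 × 180 = 30600.00, centroid at (85.00, 90.00).
hole: A = −π·64² = -12867.96, centroid at (85.00, 91.00).
ΣA = 17732.04 mm², ΣAx_c = 1507223.10 mm³, ΣAy_c = 1583015.32 mm³.
x_c = 1507223.10/17732.04 = 85.00 mm; y_c = 1583015.32/17732.04 = 89.27 mm.

x_c = 85.00 mm, y_c = 89.27 mm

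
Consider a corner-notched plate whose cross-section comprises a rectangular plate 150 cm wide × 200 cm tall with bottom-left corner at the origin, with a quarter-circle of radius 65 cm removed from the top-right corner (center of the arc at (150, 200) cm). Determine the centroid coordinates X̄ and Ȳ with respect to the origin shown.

plate: A = 150 × 200 = 30000.00, centroid at (75.00, 100.00).
removed quarter-circle: A = −¼π·65² = -3318.31, centroid at (122.41, 172.41).
ΣA = 26681.69 cm², ΣAX̄ = 1843795.58 cm³, ΣAȲ = 2427880.22 cm³.
X̄ = 1843795.58/26681.69 = 69.10 cm; Ȳ = 2427880.22/26681.69 = 90.99 cm.

X̄ = 69.10 cm, Ȳ = 90.99 cm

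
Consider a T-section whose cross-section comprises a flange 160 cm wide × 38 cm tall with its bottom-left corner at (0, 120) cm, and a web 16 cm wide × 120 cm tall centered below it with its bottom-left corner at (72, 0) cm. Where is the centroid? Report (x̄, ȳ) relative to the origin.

Part | A | x̄ᵢ | ȳᵢ | A·x̄ᵢ | A·ȳᵢ
web | 1920.00 | 80.00 | 60.00 | 153600.00 | 115200.00
flange | 6080.00 | 80.00 | 139.00 | 486400.00 | 845120.00
Σ | 8000.00 |  |  | 640000.00 | 960320.00
x̄ = 640000.00 / 8000.00 = 80.00 cm
ȳ = 960320.00 / 8000.00 = 120.04 cm

x̄ = 80.00 cm, ȳ = 120.04 cm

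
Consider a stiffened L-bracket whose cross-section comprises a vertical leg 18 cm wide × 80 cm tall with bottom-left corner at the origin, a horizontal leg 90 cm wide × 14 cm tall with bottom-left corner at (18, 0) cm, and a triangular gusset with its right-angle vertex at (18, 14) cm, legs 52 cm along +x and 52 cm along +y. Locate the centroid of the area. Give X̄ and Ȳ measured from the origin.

X̄ = 34.58 cm, Ȳ = 26.85 cm

Part | A | x̄ᵢ | ȳᵢ | A·x̄ᵢ | A·ȳᵢ
vertical leg | 1440.00 | 9.00 | 40.00 | 12960.00 | 57600.00
horizontal leg | 1260.00 | 63.00 | 7.00 | 79380.00 | 8820.00
gusset | 1352.00 | 35.33 | 31.33 | 47770.67 | 42362.67
Σ | 4052.00 |  |  | 140110.67 | 108782.67
X̄ = 140110.67 / 4052.00 = 34.58 cm
Ȳ = 108782.67 / 4052.00 = 26.85 cm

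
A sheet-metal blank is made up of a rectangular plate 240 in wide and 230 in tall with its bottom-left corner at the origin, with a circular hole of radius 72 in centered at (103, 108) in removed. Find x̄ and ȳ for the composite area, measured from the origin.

x̄ = 127.11 in, ȳ = 117.93 in

Part | A | x̄ᵢ | ȳᵢ | A·x̄ᵢ | A·ȳᵢ
plate | 55200.00 | 120.00 | 115.00 | 6624000.00 | 6348000.00
hole | -16286.02 | 103.00 | 108.00 | -1677459.68 | -1758889.76
Σ | 38913.98 |  |  | 4946540.32 | 4589110.24
x̄ = 4946540.32 / 38913.98 = 127.11 in
ȳ = 4589110.24 / 38913.98 = 117.93 in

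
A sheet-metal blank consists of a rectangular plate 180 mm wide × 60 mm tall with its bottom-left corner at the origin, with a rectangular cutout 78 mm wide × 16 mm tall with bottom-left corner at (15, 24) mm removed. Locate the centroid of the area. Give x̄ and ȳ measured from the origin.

plate: A = 180 × 60 = 10800.00, centroid at (90.00, 30.00).
hole: A = −(78 × 16) = -1248.00, centroid at (54.00, 32.00).
ΣA = 9552.00 mm², ΣAx̄ = 904608.00 mm³, ΣAȳ = 284064.00 mm³.
x̄ = 904608.00/9552.00 = 94.70 mm; ȳ = 284064.00/9552.00 = 29.74 mm.

x̄ = 94.70 mm, ȳ = 29.74 mm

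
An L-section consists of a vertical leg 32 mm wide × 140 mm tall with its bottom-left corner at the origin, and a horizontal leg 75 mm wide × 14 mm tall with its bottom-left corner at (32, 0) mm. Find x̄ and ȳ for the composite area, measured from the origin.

vertical leg: A = 32 × 140 = 4480.00, centroid at (16.00, 70.00).
horizontal leg: A = 75 × 14 = 1050.00, centroid at (69.50, 7.00).
ΣA = 5530.00 mm², ΣAx̄ = 144655.00 mm³, ΣAȳ = 320950.00 mm³.
x̄ = 144655.00/5530.00 = 26.16 mm; ȳ = 320950.00/5530.00 = 58.04 mm.

x̄ = 26.16 mm, ȳ = 58.04 mm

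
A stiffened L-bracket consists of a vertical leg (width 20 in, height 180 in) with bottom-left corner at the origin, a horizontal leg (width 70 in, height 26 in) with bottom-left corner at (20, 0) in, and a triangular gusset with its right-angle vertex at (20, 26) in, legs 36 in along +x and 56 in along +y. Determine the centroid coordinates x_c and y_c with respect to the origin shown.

Part | A | x̄ᵢ | ȳᵢ | A·x̄ᵢ | A·ȳᵢ
vertical leg | 3600.00 | 10.00 | 90.00 | 36000.00 | 324000.00
horizontal leg | 1820.00 | 55.00 | 13.00 | 100100.00 | 23660.00
gusset | 1008.00 | 32.00 | 44.67 | 32256.00 | 45024.00
Σ | 6428.00 |  |  | 168356.00 | 392684.00
x_c = 168356.00 / 6428.00 = 26.19 in
y_c = 392684.00 / 6428.00 = 61.09 in

x_c = 26.19 in, y_c = 61.09 in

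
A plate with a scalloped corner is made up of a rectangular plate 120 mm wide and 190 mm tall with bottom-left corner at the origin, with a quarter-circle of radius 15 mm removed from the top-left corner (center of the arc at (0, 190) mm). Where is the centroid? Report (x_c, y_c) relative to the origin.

Part | A | x̄ᵢ | ȳᵢ | A·x̄ᵢ | A·ȳᵢ
plate | 22800.00 | 60.00 | 95.00 | 1368000.00 | 2166000.00
removed quarter-circle | -176.71 | 6.37 | 183.63 | -1125.00 | -32450.77
Σ | 22623.29 |  |  | 1366875.00 | 2133549.23
x_c = 1366875.00 / 22623.29 = 60.42 mm
y_c = 2133549.23 / 22623.29 = 94.31 mm

x_c = 60.42 mm, y_c = 94.31 mm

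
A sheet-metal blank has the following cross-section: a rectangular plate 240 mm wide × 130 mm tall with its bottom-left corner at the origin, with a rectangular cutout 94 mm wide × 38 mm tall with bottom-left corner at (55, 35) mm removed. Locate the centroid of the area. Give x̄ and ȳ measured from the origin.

x̄ = 122.33 mm, ȳ = 66.42 mm

plate: A = 240 × 130 = 31200.00, centroid at (120.00, 65.00).
hole: A = −(94 × 38) = -3572.00, centroid at (102.00, 54.00).
ΣA = 27628.00 mm²
ΣAx̄ = (31200.00)(120.00) + (-3572.00)(102.00) = 3379656.00 mm³
ΣAȳ = (31200.00)(65.00) + (-3572.00)(54.00) = 1835112.00 mm³
x̄ = 3379656.00 / 27628.00 = 122.33 mm
ȳ = 1835112.00 / 27628.00 = 66.42 mm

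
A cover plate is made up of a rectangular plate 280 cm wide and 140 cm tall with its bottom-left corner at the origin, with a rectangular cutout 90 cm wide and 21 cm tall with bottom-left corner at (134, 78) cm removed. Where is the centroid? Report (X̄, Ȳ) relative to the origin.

X̄ = 138.02 cm, Ȳ = 69.06 cm

Part | A | x̄ᵢ | ȳᵢ | A·x̄ᵢ | A·ȳᵢ
plate | 39200.00 | 140.00 | 70.00 | 5488000.00 | 2744000.00
hole | -1890.00 | 179.00 | 88.50 | -338310.00 | -167265.00
Σ | 37310.00 |  |  | 5149690.00 | 2576735.00
X̄ = 5149690.00 / 37310.00 = 138.02 cm
Ȳ = 2576735.00 / 37310.00 = 69.06 cm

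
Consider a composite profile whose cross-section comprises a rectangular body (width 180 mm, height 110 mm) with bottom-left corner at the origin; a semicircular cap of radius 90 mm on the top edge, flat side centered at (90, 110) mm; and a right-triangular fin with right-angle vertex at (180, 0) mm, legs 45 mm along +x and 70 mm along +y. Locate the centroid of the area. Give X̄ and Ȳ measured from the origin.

X̄ = 94.85 mm, Ȳ = 88.31 mm

rectangular body: A = 180 × 110 = 19800.00, centroid at (90.00, 55.00).
semicircular top: A = ½π·90² = 12723.45, centroid at (90.00, 148.20).
triangular fin: A = ½·45·70 = 1575.00, centroid at (195.00, 23.33).
ΣA = 34098.45 mm², ΣAX̄ = 3234235.52 mm³, ΣAȲ = 3011329.53 mm³.
X̄ = 3234235.52/34098.45 = 94.85 mm; Ȳ = 3011329.53/34098.45 = 88.31 mm.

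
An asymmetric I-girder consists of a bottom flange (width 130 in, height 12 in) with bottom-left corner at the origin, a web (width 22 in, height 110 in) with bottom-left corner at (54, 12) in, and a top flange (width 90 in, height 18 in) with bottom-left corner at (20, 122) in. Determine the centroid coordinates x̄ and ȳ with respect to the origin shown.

Part | A | x̄ᵢ | ȳᵢ | A·x̄ᵢ | A·ȳᵢ
bottom flange | 1560.00 | 65.00 | 6.00 | 101400.00 | 9360.00
web | 2420.00 | 65.00 | 67.00 | 157300.00 | 162140.00
top flange | 1620.00 | 65.00 | 131.00 | 105300.00 | 212220.00
Σ | 5600.00 |  |  | 364000.00 | 383720.00
x̄ = 364000.00 / 5600.00 = 65.00 in
ȳ = 383720.00 / 5600.00 = 68.52 in

x̄ = 65.00 in, ȳ = 68.52 in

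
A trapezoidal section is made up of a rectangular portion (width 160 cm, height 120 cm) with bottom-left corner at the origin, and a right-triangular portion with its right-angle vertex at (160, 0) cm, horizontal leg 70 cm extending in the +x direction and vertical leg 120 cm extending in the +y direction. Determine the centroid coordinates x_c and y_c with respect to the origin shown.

rectangular portion: A = 160 × 120 = 19200.00, centroid at (80.00, 60.00).
triangular portion: A = ½·70·120 = 4200.00, centroid at (183.33, 40.00).
ΣA = 23400.00 cm², ΣAx_c = 2306000.00 cm³, ΣAy_c = 1320000.00 cm³.
x_c = 2306000.00/23400.00 = 98.55 cm; y_c = 1320000.00/23400.00 = 56.41 cm.

x_c = 98.55 cm, y_c = 56.41 cm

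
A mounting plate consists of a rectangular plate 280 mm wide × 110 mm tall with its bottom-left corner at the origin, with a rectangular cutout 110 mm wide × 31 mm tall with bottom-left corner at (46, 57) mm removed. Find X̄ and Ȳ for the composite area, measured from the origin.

plate: A = 280 × 110 = 30800.00, centroid at (140.00, 55.00).
hole: A = −(110 × 31) = -3410.00, centroid at (101.00, 72.50).
ΣA = 27390.00 mm², ΣAX̄ = 3967590.00 mm³, ΣAȲ = 1446775.00 mm³.
X̄ = 3967590.00/27390.00 = 144.86 mm; Ȳ = 1446775.00/27390.00 = 52.82 mm.

X̄ = 144.86 mm, Ȳ = 52.82 mm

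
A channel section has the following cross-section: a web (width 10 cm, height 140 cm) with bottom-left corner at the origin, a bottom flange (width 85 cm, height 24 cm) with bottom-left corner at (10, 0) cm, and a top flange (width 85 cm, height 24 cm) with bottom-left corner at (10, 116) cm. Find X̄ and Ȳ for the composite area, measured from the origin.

web: A = 10 × 140 = 1400.00, centroid at (5.00, 70.00).
bottom flange: A = 85 × 24 = 2040.00, centroid at (52.50, 12.00).
top flange: A = 85 × 24 = 2040.00, centroid at (52.50, 128.00).
ΣA = 5480.00 cm², ΣAX̄ = 221200.00 cm³, ΣAȲ = 383600.00 cm³.
X̄ = 221200.00/5480.00 = 40.36 cm; Ȳ = 383600.00/5480.00 = 70.00 cm.

X̄ = 40.36 cm, Ȳ = 70.00 cm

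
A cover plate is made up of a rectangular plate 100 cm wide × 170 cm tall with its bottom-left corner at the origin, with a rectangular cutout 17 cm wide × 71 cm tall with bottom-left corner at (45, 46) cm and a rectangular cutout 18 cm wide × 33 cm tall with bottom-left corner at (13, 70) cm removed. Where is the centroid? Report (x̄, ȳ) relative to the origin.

x̄ = 50.82 cm, ȳ = 85.22 cm

plate: A = 100 × 170 = 17000.00, centroid at (50.00, 85.00).
hole 1: A = −(17 × 71) = -1207.00, centroid at (53.50, 81.50).
hole 2: A = −(18 × 33) = -594.00, centroid at (22.00, 86.50).
ΣA = 15199.00 cm², ΣAx̄ = 772357.50 cm³, ΣAȳ = 1295248.50 cm³.
x̄ = 772357.50/15199.00 = 50.82 cm; ȳ = 1295248.50/15199.00 = 85.22 cm.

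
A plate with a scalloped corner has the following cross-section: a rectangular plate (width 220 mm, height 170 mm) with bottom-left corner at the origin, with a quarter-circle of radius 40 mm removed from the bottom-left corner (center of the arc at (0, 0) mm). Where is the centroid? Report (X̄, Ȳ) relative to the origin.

X̄ = 113.23 mm, Ȳ = 87.37 mm

Part | A | x̄ᵢ | ȳᵢ | A·x̄ᵢ | A·ȳᵢ
plate | 37400.00 | 110.00 | 85.00 | 4114000.00 | 3179000.00
removed quarter-circle | -1256.64 | 16.98 | 16.98 | -21333.33 | -21333.33
Σ | 36143.36 |  |  | 4092666.67 | 3157666.67
X̄ = 4092666.67 / 36143.36 = 113.23 mm
Ȳ = 3157666.67 / 36143.36 = 87.37 mm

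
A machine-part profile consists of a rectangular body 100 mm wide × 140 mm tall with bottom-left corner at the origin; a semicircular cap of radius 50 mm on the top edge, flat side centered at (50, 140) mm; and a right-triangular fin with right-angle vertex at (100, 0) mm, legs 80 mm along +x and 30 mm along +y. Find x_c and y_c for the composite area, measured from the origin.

rectangular body: A = 100 × 140 = 14000.00, centroid at (50.00, 70.00).
semicircular top: A = ½π·50² = 3926.99, centroid at (50.00, 161.22).
triangular fin: A = ½·80·30 = 1200.00, centroid at (126.67, 10.00).
ΣA = 19126.99 mm², ΣAx_c = 1048349.54 mm³, ΣAy_c = 1625112.05 mm³.
x_c = 1048349.54/19126.99 = 54.81 mm; y_c = 1625112.05/19126.99 = 84.96 mm.

x_c = 54.81 mm, y_c = 84.96 mm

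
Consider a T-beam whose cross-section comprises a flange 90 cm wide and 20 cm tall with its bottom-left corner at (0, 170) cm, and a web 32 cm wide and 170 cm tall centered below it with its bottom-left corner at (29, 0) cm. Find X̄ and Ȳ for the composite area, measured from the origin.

X̄ = 45.00 cm, Ȳ = 108.62 cm

web: A = 32 × 170 = 5440.00, centroid at (45.00, 85.00).
flange: A = 90 × 20 = 1800.00, centroid at (45.00, 180.00).
ΣA = 7240.00 cm², ΣAX̄ = 325800.00 cm³, ΣAȲ = 786400.00 cm³.
X̄ = 325800.00/7240.00 = 45.00 cm; Ȳ = 786400.00/7240.00 = 108.62 cm.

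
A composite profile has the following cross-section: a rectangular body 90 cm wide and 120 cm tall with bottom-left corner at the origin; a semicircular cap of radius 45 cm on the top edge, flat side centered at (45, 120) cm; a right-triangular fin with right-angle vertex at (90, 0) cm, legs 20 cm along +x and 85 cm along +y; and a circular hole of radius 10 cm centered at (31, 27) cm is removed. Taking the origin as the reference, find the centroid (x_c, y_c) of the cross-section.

x_c = 48.33 cm, y_c = 76.19 cm

rectangular body: A = 90 × 120 = 10800.00, centroid at (45.00, 60.00).
semicircular top: A = ½π·45² = 3180.86, centroid at (45.00, 139.10).
triangular fin: A = ½·20·85 = 850.00, centroid at (96.67, 28.33).
hole: A = −π·10² = -314.16, centroid at (31.00, 27.00).
ΣA = 14516.70 cm², ΣAx_c = 701566.54 cm³, ΣAy_c = 1106054.54 cm³.
x_c = 701566.54/14516.70 = 48.33 cm; y_c = 1106054.54/14516.70 = 76.19 cm.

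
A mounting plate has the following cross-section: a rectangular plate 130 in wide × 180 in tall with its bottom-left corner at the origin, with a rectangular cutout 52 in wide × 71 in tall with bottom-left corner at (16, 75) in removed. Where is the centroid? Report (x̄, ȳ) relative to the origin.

x̄ = 69.31 in, ȳ = 86.16 in

plate: A = 130 × 180 = 23400.00, centroid at (65.00, 90.00).
hole: A = −(52 × 71) = -3692.00, centroid at (42.00, 110.50).
ΣA = 19708.00 in², ΣAx̄ = 1365936.00 in³, ΣAȳ = 1698034.00 in³.
x̄ = 1365936.00/19708.00 = 69.31 in; ȳ = 1698034.00/19708.00 = 86.16 in.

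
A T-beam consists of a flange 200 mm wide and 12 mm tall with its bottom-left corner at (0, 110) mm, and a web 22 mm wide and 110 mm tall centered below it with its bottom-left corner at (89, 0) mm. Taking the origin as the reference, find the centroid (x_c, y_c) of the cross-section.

x_c = 100.00 mm, y_c = 85.37 mm

Part | A | x̄ᵢ | ȳᵢ | A·x̄ᵢ | A·ȳᵢ
web | 2420.00 | 100.00 | 55.00 | 242000.00 | 133100.00
flange | 2400.00 | 100.00 | 116.00 | 240000.00 | 278400.00
Σ | 4820.00 |  |  | 482000.00 | 411500.00
x_c = 482000.00 / 4820.00 = 100.00 mm
y_c = 411500.00 / 4820.00 = 85.37 mm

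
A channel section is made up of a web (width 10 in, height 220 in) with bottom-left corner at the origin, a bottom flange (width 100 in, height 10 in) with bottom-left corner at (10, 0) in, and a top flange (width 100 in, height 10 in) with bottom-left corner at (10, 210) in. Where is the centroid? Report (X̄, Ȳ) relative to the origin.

web: A = 10 × 220 = 2200.00, centroid at (5.00, 110.00).
bottom flange: A = 100 × 10 = 1000.00, centroid at (60.00, 5.00).
top flange: A = 100 × 10 = 1000.00, centroid at (60.00, 215.00).
ΣA = 4200.00 in², ΣAX̄ = 131000.00 in³, ΣAȲ = 462000.00 in³.
X̄ = 131000.00/4200.00 = 31.19 in; Ȳ = 462000.00/4200.00 = 110.00 in.

X̄ = 31.19 in, Ȳ = 110.00 in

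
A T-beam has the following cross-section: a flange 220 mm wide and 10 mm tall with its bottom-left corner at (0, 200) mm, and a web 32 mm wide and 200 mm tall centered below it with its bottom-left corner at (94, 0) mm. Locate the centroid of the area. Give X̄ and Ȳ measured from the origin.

X̄ = 110.00 mm, Ȳ = 126.86 mm

web: A = 32 × 200 = 6400.00, centroid at (110.00, 100.00).
flange: A = 220 × 10 = 2200.00, centroid at (110.00, 205.00).
ΣA = 8600.00 mm²
ΣAX̄ = (6400.00)(110.00) + (2200.00)(110.00) = 946000.00 mm³
ΣAȲ = (6400.00)(100.00) + (2200.00)(205.00) = 1091000.00 mm³
X̄ = 946000.00 / 8600.00 = 110.00 mm
Ȳ = 1091000.00 / 8600.00 = 126.86 mm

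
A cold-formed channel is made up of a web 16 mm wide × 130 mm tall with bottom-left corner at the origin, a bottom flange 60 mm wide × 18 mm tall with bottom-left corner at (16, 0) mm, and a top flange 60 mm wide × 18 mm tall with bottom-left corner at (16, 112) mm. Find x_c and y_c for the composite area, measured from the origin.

web: A = 16 × 130 = 2080.00, centroid at (8.00, 65.00).
bottom flange: A = 60 × 18 = 1080.00, centroid at (46.00, 9.00).
top flange: A = 60 × 18 = 1080.00, centroid at (46.00, 121.00).
ΣA = 4240.00 mm², ΣAx_c = 116000.00 mm³, ΣAy_c = 275600.00 mm³.
x_c = 116000.00/4240.00 = 27.36 mm; y_c = 275600.00/4240.00 = 65.00 mm.

x_c = 27.36 mm, y_c = 65.00 mm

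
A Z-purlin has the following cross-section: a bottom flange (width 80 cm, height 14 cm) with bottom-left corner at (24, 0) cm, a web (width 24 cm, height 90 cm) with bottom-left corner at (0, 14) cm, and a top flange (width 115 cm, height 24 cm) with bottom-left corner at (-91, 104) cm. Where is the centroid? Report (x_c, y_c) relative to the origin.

bottom flange: A = 80 × 14 = 1120.00, centroid at (64.00, 7.00).
web: A = 24 × 90 = 2160.00, centroid at (12.00, 59.00).
top flange: A = 115 × 24 = 2760.00, centroid at (-33.50, 116.00).
ΣA = 6040.00 cm², ΣAx_c = 5140.00 cm³, ΣAy_c = 455440.00 cm³.
x_c = 5140.00/6040.00 = 0.85 cm; y_c = 455440.00/6040.00 = 75.40 cm.

x_c = 0.85 cm, y_c = 75.40 cm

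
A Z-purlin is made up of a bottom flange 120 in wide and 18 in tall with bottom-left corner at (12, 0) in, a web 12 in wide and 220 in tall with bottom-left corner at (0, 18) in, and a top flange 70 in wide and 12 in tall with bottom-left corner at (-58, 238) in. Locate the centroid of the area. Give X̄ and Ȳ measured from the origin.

X̄ = 26.96 in, Ȳ = 99.70 in

bottom flange: A = 120 × 18 = 2160.00, centroid at (72.00, 9.00).
web: A = 12 × 220 = 2640.00, centroid at (6.00, 128.00).
top flange: A = 70 × 12 = 840.00, centroid at (-23.00, 244.00).
ΣA = 5640.00 in²
ΣAX̄ = (2160.00)(72.00) + (2640.00)(6.00) + (840.00)(-23.00) = 152040.00 in³
ΣAȲ = (2160.00)(9.00) + (2640.00)(128.00) + (840.00)(244.00) = 562320.00 in³
X̄ = 152040.00 / 5640.00 = 26.96 in
Ȳ = 562320.00 / 5640.00 = 99.70 in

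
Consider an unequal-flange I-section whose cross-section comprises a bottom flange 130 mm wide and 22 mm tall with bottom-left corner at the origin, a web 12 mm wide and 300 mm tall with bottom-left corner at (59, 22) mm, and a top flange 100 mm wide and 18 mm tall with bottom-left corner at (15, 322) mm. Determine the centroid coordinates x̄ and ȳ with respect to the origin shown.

x̄ = 65.00 mm, ȳ = 150.90 mm

Part | A | x̄ᵢ | ȳᵢ | A·x̄ᵢ | A·ȳᵢ
bottom flange | 2860.00 | 65.00 | 11.00 | 185900.00 | 31460.00
web | 3600.00 | 65.00 | 172.00 | 234000.00 | 619200.00
top flange | 1800.00 | 65.00 | 331.00 | 117000.00 | 595800.00
Σ | 8260.00 |  |  | 536900.00 | 1246460.00
x̄ = 536900.00 / 8260.00 = 65.00 mm
ȳ = 1246460.00 / 8260.00 = 150.90 mm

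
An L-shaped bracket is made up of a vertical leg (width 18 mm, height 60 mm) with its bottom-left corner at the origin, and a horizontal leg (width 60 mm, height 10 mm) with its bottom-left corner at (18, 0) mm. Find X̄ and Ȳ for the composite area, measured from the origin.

X̄ = 22.93 mm, Ȳ = 21.07 mm

vertical leg: A = 18 × 60 = 1080.00, centroid at (9.00, 30.00).
horizontal leg: A = 60 × 10 = 600.00, centroid at (48.00, 5.00).
ΣA = 1680.00 mm², ΣAX̄ = 38520.00 mm³, ΣAȲ = 35400.00 mm³.
X̄ = 38520.00/1680.00 = 22.93 mm; Ȳ = 35400.00/1680.00 = 21.07 mm.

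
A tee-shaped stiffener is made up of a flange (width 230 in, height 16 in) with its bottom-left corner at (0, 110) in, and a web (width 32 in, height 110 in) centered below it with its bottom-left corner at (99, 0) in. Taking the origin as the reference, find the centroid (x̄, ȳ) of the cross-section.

x̄ = 115.00 in, ȳ = 87.20 in

web: A = 32 × 110 = 3520.00, centroid at (115.00, 55.00).
flange: A = 230 × 16 = 3680.00, centroid at (115.00, 118.00).
ΣA = 7200.00 in²
ΣAx̄ = (3520.00)(115.00) + (3680.00)(115.00) = 828000.00 in³
ΣAȳ = (3520.00)(55.00) + (3680.00)(118.00) = 627840.00 in³
x̄ = 828000.00 / 7200.00 = 115.00 in
ȳ = 627840.00 / 7200.00 = 87.20 in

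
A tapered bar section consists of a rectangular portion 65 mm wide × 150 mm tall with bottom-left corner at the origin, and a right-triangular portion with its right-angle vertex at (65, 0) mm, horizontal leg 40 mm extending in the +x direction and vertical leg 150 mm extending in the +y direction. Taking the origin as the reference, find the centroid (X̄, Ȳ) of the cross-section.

rectangular portion: A = 65 × 150 = 9750.00, centroid at (32.50, 75.00).
triangular portion: A = ½·40·150 = 3000.00, centroid at (78.33, 50.00).
ΣA = 12750.00 mm²
ΣAX̄ = (9750.00)(32.50) + (3000.00)(78.33) = 551875.00 mm³
ΣAȲ = (9750.00)(75.00) + (3000.00)(50.00) = 881250.00 mm³
X̄ = 551875.00 / 12750.00 = 43.28 mm
Ȳ = 881250.00 / 12750.00 = 69.12 mm

X̄ = 43.28 mm, Ȳ = 69.12 mm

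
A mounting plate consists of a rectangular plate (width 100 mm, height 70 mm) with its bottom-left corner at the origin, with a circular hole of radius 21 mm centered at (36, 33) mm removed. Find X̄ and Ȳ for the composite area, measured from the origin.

plate: A = 100 × 70 = 7000.00, centroid at (50.00, 35.00).
hole: A = −π·21² = -1385.44, centroid at (36.00, 33.00).
ΣA = 5614.56 mm²
ΣAX̄ = (7000.00)(50.00) + (-1385.44)(36.00) = 300124.08 mm³
ΣAȲ = (7000.00)(35.00) + (-1385.44)(33.00) = 199280.40 mm³
X̄ = 300124.08 / 5614.56 = 53.45 mm
Ȳ = 199280.40 / 5614.56 = 35.49 mm

X̄ = 53.45 mm, Ȳ = 35.49 mm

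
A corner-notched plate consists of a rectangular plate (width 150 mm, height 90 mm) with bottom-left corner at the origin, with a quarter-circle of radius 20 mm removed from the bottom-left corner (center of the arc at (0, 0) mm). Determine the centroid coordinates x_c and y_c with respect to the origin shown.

x_c = 76.58 mm, y_c = 45.87 mm

plate: A = 150 × 90 = 13500.00, centroid at (75.00, 45.00).
removed quarter-circle: A = −¼π·20² = -314.16, centroid at (8.49, 8.49).
ΣA = 13185.84 mm²
ΣAx_c = (13500.00)(75.00) + (-314.16)(8.49) = 1009833.33 mm³
ΣAy_c = (13500.00)(45.00) + (-314.16)(8.49) = 604833.33 mm³
x_c = 1009833.33 / 13185.84 = 76.58 mm
y_c = 604833.33 / 13185.84 = 45.87 mm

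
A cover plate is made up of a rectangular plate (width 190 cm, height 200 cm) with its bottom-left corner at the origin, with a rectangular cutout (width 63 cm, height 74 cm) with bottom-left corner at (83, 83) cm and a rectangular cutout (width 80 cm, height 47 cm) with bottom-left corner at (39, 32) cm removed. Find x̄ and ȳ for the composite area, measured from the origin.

Part | A | x̄ᵢ | ȳᵢ | A·x̄ᵢ | A·ȳᵢ
plate | 38000.00 | 95.00 | 100.00 | 3610000.00 | 3800000.00
hole 1 | -4662.00 | 114.50 | 120.00 | -533799.00 | -559440.00
hole 2 | -3760.00 | 79.00 | 55.50 | -297040.00 | -208680.00
Σ | 29578.00 |  |  | 2779161.00 | 3031880.00
x̄ = 2779161.00 / 29578.00 = 93.96 cm
ȳ = 3031880.00 / 29578.00 = 102.50 cm

x̄ = 93.96 cm, ȳ = 102.50 cm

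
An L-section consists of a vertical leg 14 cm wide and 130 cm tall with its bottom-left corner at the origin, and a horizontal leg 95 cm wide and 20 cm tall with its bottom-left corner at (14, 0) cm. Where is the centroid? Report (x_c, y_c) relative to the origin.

x_c = 34.84 cm, y_c = 36.91 cm

vertical leg: A = 14 × 130 = 1820.00, centroid at (7.00, 65.00).
horizontal leg: A = 95 × 20 = 1900.00, centroid at (61.50, 10.00).
ΣA = 3720.00 cm²
ΣAx_c = (1820.00)(7.00) + (1900.00)(61.50) = 129590.00 cm³
ΣAy_c = (1820.00)(65.00) + (1900.00)(10.00) = 137300.00 cm³
x_c = 129590.00 / 3720.00 = 34.84 cm
y_c = 137300.00 / 3720.00 = 36.91 cm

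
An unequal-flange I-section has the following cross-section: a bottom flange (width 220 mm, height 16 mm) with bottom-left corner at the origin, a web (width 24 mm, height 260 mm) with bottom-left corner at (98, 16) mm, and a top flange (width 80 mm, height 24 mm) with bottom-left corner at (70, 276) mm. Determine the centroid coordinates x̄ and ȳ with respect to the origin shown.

bottom flange: A = 220 × 16 = 3520.00, centroid at (110.00, 8.00).
web: A = 24 × 260 = 6240.00, centroid at (110.00, 146.00).
top flange: A = 80 × 24 = 1920.00, centroid at (110.00, 288.00).
ΣA = 11680.00 mm², ΣAx̄ = 1284800.00 mm³, ΣAȳ = 1492160.00 mm³.
x̄ = 1284800.00/11680.00 = 110.00 mm; ȳ = 1492160.00/11680.00 = 127.75 mm.

x̄ = 110.00 mm, ȳ = 127.75 mm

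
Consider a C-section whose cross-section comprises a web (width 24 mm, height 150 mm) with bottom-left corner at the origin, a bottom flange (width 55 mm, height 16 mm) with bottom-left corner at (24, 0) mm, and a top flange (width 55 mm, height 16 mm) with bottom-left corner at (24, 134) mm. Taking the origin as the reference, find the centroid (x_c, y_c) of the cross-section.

Part | A | x̄ᵢ | ȳᵢ | A·x̄ᵢ | A·ȳᵢ
web | 3600.00 | 12.00 | 75.00 | 43200.00 | 270000.00
bottom flange | 880.00 | 51.50 | 8.00 | 45320.00 | 7040.00
top flange | 880.00 | 51.50 | 142.00 | 45320.00 | 124960.00
Σ | 5360.00 |  |  | 133840.00 | 402000.00
x_c = 133840.00 / 5360.00 = 24.97 mm
y_c = 402000.00 / 5360.00 = 75.00 mm

x_c = 24.97 mm, y_c = 75.00 mm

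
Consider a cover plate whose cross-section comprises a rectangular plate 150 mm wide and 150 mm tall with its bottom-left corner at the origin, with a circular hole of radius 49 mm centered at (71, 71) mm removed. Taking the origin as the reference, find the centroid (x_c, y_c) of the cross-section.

x_c = 77.02 mm, y_c = 77.02 mm

Part | A | x̄ᵢ | ȳᵢ | A·x̄ᵢ | A·ȳᵢ
plate | 22500.00 | 75.00 | 75.00 | 1687500.00 | 1687500.00
hole | -7542.96 | 71.00 | 71.00 | -535550.44 | -535550.44
Σ | 14957.04 |  |  | 1151949.56 | 1151949.56
x_c = 1151949.56 / 14957.04 = 77.02 mm
y_c = 1151949.56 / 14957.04 = 77.02 mm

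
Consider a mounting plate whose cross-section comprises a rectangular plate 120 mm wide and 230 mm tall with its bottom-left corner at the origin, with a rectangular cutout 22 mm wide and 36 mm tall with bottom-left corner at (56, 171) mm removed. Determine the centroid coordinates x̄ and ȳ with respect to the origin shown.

plate: A = 120 × 230 = 27600.00, centroid at (60.00, 115.00).
hole: A = −(22 × 36) = -792.00, centroid at (67.00, 189.00).
ΣA = 26808.00 mm²
ΣAx̄ = (27600.00)(60.00) + (-792.00)(67.00) = 1602936.00 mm³
ΣAȳ = (27600.00)(115.00) + (-792.00)(189.00) = 3024312.00 mm³
x̄ = 1602936.00 / 26808.00 = 59.79 mm
ȳ = 3024312.00 / 26808.00 = 112.81 mm

x̄ = 59.79 mm, ȳ = 112.81 mm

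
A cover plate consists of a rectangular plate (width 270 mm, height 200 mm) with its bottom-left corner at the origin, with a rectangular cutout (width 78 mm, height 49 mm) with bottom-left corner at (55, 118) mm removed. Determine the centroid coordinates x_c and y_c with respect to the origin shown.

plate: A = 270 × 200 = 54000.00, centroid at (135.00, 100.00).
hole: A = −(78 × 49) = -3822.00, centroid at (94.00, 142.50).
ΣA = 50178.00 mm²
ΣAx_c = (54000.00)(135.00) + (-3822.00)(94.00) = 6930732.00 mm³
ΣAy_c = (54000.00)(100.00) + (-3822.00)(142.50) = 4855365.00 mm³
x_c = 6930732.00 / 50178.00 = 138.12 mm
y_c = 4855365.00 / 50178.00 = 96.76 mm

x_c = 138.12 mm, y_c = 96.76 mm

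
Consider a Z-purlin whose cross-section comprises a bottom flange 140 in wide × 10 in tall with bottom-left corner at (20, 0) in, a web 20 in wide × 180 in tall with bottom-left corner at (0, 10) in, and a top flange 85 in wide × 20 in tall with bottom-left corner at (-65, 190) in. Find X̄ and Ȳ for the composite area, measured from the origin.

X̄ = 18.47 in, Ȳ = 105.52 in

Part | A | x̄ᵢ | ȳᵢ | A·x̄ᵢ | A·ȳᵢ
bottom flange | 1400.00 | 90.00 | 5.00 | 126000.00 | 7000.00
web | 3600.00 | 10.00 | 100.00 | 36000.00 | 360000.00
top flange | 1700.00 | -22.50 | 200.00 | -38250.00 | 340000.00
Σ | 6700.00 |  |  | 123750.00 | 707000.00
X̄ = 123750.00 / 6700.00 = 18.47 in
Ȳ = 707000.00 / 6700.00 = 105.52 in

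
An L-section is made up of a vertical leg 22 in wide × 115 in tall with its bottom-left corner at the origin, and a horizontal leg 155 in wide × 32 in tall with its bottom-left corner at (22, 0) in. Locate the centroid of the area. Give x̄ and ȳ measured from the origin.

x̄ = 69.61 in, ȳ = 30.02 in

vertical leg: A = 22 × 115 = 2530.00, centroid at (11.00, 57.50).
horizontal leg: A = 155 × 32 = 4960.00, centroid at (99.50, 16.00).
ΣA = 7490.00 in²
ΣAx̄ = (2530.00)(11.00) + (4960.00)(99.50) = 521350.00 in³
ΣAȳ = (2530.00)(57.50) + (4960.00)(16.00) = 224835.00 in³
x̄ = 521350.00 / 7490.00 = 69.61 in
ȳ = 224835.00 / 7490.00 = 30.02 in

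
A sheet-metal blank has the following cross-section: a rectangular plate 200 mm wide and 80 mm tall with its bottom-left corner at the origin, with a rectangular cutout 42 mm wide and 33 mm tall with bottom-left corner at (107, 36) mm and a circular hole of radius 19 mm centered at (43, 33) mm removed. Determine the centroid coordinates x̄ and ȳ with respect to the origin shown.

Part | A | x̄ᵢ | ȳᵢ | A·x̄ᵢ | A·ȳᵢ
plate | 16000.00 | 100.00 | 40.00 | 1600000.00 | 640000.00
hole 1 | -1386.00 | 128.00 | 52.50 | -177408.00 | -72765.00
hole 2 | -1134.11 | 43.00 | 33.00 | -48766.94 | -37425.79
Σ | 13479.89 |  |  | 1373825.06 | 529809.21
x̄ = 1373825.06 / 13479.89 = 101.92 mm
ȳ = 529809.21 / 13479.89 = 39.30 mm

x̄ = 101.92 mm, ȳ = 39.30 mm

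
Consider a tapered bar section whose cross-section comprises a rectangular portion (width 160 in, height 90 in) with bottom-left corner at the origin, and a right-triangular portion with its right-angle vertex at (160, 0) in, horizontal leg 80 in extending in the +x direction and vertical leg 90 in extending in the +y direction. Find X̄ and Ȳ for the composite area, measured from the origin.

Part | A | x̄ᵢ | ȳᵢ | A·x̄ᵢ | A·ȳᵢ
rectangular portion | 14400.00 | 80.00 | 45.00 | 1152000.00 | 648000.00
triangular portion | 3600.00 | 186.67 | 30.00 | 672000.00 | 108000.00
Σ | 18000.00 |  |  | 1824000.00 | 756000.00
X̄ = 1824000.00 / 18000.00 = 101.33 in
Ȳ = 756000.00 / 18000.00 = 42.00 in

X̄ = 101.33 in, Ȳ = 42.00 in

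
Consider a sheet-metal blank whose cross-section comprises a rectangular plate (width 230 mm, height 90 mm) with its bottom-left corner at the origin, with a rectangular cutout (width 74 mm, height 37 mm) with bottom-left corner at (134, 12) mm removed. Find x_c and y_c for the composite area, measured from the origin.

x_c = 106.46 mm, y_c = 47.21 mm

plate: A = 230 × 90 = 20700.00, centroid at (115.00, 45.00).
hole: A = −(74 × 37) = -2738.00, centroid at (171.00, 30.50).
ΣA = 17962.00 mm², ΣAx_c = 1912302.00 mm³, ΣAy_c = 847991.00 mm³.
x_c = 1912302.00/17962.00 = 106.46 mm; y_c = 847991.00/17962.00 = 47.21 mm.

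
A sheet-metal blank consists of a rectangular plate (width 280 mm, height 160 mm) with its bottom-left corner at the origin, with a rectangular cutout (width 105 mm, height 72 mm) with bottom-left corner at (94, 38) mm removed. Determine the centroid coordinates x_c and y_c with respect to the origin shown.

plate: A = 280 × 160 = 44800.00, centroid at (140.00, 80.00).
hole: A = −(105 × 72) = -7560.00, centroid at (146.50, 74.00).
ΣA = 37240.00 mm²
ΣAx_c = (44800.00)(140.00) + (-7560.00)(146.50) = 5164460.00 mm³
ΣAy_c = (44800.00)(80.00) + (-7560.00)(74.00) = 3024560.00 mm³
x_c = 5164460.00 / 37240.00 = 138.68 mm
y_c = 3024560.00 / 37240.00 = 81.22 mm

x_c = 138.68 mm, y_c = 81.22 mm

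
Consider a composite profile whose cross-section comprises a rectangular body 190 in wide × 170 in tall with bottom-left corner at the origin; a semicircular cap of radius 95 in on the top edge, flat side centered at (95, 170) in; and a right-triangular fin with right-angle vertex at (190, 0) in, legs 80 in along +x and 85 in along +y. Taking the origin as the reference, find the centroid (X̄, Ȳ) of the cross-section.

X̄ = 103.29 in, Ȳ = 116.76 in

rectangular body: A = 190 × 170 = 32300.00, centroid at (95.00, 85.00).
semicircular top: A = ½π·95² = 14176.44, centroid at (95.00, 210.32).
triangular fin: A = ½·80·85 = 3400.00, centroid at (216.67, 28.33).
ΣA = 49876.44 in², ΣAX̄ = 5151928.17 in³, ΣAȲ = 5823410.93 in³.
X̄ = 5151928.17/49876.44 = 103.29 in; Ȳ = 5823410.93/49876.44 = 116.76 in.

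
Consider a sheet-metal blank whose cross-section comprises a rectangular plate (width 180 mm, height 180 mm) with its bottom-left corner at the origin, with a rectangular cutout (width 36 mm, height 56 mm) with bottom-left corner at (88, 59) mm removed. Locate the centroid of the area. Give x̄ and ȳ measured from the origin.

x̄ = 88.94 mm, ȳ = 90.20 mm

Part | A | x̄ᵢ | ȳᵢ | A·x̄ᵢ | A·ȳᵢ
plate | 32400.00 | 90.00 | 90.00 | 2916000.00 | 2916000.00
hole | -2016.00 | 106.00 | 87.00 | -213696.00 | -175392.00
Σ | 30384.00 |  |  | 2702304.00 | 2740608.00
x̄ = 2702304.00 / 30384.00 = 88.94 mm
ȳ = 2740608.00 / 30384.00 = 90.20 mm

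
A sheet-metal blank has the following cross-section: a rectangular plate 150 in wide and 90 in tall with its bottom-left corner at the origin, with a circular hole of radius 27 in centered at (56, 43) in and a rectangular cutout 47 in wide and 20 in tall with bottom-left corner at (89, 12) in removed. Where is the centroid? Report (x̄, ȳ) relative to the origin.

Part | A | x̄ᵢ | ȳᵢ | A·x̄ᵢ | A·ȳᵢ
plate | 13500.00 | 75.00 | 45.00 | 1012500.00 | 607500.00
hole 1 | -2290.22 | 56.00 | 43.00 | -128252.38 | -98479.50
hole 2 | -940.00 | 112.50 | 22.00 | -105750.00 | -20680.00
Σ | 10269.78 |  |  | 778497.62 | 488340.50
x̄ = 778497.62 / 10269.78 = 75.80 in
ȳ = 488340.50 / 10269.78 = 47.55 in

x̄ = 75.80 in, ȳ = 47.55 in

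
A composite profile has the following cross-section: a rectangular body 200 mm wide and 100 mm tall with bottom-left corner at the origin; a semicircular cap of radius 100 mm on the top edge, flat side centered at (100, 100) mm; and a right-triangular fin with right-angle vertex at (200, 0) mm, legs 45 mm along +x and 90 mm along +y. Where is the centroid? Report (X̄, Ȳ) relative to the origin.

rectangular body: A = 200 × 100 = 20000.00, centroid at (100.00, 50.00).
semicircular top: A = ½π·100² = 15707.96, centroid at (100.00, 142.44).
triangular fin: A = ½·45·90 = 2025.00, centroid at (215.00, 30.00).
ΣA = 37732.96 mm²
ΣAX̄ = (20000.00)(100.00) + (15707.96)(100.00) + (2025.00)(215.00) = 4006171.33 mm³
ΣAȲ = (20000.00)(50.00) + (15707.96)(142.44) + (2025.00)(30.00) = 3298212.99 mm³
X̄ = 4006171.33 / 37732.96 = 106.17 mm
Ȳ = 3298212.99 / 37732.96 = 87.41 mm

X̄ = 106.17 mm, Ȳ = 87.41 mm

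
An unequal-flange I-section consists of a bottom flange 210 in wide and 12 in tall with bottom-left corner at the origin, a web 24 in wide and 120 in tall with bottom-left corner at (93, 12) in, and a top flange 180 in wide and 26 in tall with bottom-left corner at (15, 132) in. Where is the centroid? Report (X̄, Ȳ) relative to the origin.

X̄ = 105.00 in, Ȳ = 89.39 in

Part | A | x̄ᵢ | ȳᵢ | A·x̄ᵢ | A·ȳᵢ
bottom flange | 2520.00 | 105.00 | 6.00 | 264600.00 | 15120.00
web | 2880.00 | 105.00 | 72.00 | 302400.00 | 207360.00
top flange | 4680.00 | 105.00 | 145.00 | 491400.00 | 678600.00
Σ | 10080.00 |  |  | 1058400.00 | 901080.00
X̄ = 1058400.00 / 10080.00 = 105.00 in
Ȳ = 901080.00 / 10080.00 = 89.39 in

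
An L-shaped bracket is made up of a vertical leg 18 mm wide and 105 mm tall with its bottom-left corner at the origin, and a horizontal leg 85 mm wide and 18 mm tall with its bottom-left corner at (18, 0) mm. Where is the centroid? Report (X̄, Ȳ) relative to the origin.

X̄ = 32.04 mm, Ȳ = 33.04 mm

Part | A | x̄ᵢ | ȳᵢ | A·x̄ᵢ | A·ȳᵢ
vertical leg | 1890.00 | 9.00 | 52.50 | 17010.00 | 99225.00
horizontal leg | 1530.00 | 60.50 | 9.00 | 92565.00 | 13770.00
Σ | 3420.00 |  |  | 109575.00 | 112995.00
X̄ = 109575.00 / 3420.00 = 32.04 mm
Ȳ = 112995.00 / 3420.00 = 33.04 mm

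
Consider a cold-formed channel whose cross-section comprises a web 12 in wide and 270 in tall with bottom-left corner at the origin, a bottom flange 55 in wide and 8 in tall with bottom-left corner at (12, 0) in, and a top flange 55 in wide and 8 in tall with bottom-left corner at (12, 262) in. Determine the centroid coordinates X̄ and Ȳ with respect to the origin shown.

web: A = 12 × 270 = 3240.00, centroid at (6.00, 135.00).
bottom flange: A = 55 × 8 = 440.00, centroid at (39.50, 4.00).
top flange: A = 55 × 8 = 440.00, centroid at (39.50, 266.00).
ΣA = 4120.00 in²
ΣAX̄ = (3240.00)(6.00) + (440.00)(39.50) + (440.00)(39.50) = 54200.00 in³
ΣAȲ = (3240.00)(135.00) + (440.00)(4.00) + (440.00)(266.00) = 556200.00 in³
X̄ = 54200.00 / 4120.00 = 13.16 in
Ȳ = 556200.00 / 4120.00 = 135.00 in

X̄ = 13.16 in, Ȳ = 135.00 in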